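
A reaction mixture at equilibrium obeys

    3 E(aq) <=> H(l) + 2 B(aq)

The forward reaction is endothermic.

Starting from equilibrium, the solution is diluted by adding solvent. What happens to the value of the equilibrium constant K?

The equilibrium constant depends only on temperature. This perturbation may move the position of equilibrium, but since T is unchanged, K itself is unchanged.

unchanged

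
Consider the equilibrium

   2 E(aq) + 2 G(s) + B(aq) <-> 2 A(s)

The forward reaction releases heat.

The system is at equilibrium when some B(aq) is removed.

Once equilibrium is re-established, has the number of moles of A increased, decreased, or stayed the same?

Removing B (aq), a reactant, drives the reaction to the left.
The net shift is to the left. A is a product, so its amount decreases.

decreases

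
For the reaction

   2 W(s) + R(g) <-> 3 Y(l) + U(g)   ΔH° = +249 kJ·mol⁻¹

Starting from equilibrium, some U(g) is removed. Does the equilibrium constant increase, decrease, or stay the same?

unchanged

The equilibrium constant depends only on temperature. This perturbation may move the position of equilibrium, but since T is unchanged, K itself is unchanged.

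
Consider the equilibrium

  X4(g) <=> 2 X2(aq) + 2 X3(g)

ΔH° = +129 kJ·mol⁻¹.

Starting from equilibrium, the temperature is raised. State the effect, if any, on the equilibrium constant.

increases

K depends on temperature via the van 't Hoff relation. The forward reaction is endothermic, so raising T increases K.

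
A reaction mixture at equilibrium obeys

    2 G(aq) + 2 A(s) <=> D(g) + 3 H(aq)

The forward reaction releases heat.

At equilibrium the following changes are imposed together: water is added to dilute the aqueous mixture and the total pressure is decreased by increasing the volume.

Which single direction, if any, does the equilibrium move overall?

right

Dilution lowers every aqueous concentration by the same factor. Δn_aq = 3 − 2 = +1, so the system shifts toward the side with more dissolved moles — to the right.
Gas moles: reactants 0, products 1 (Δn_gas = +1). Expansion shifts the system toward the side with more moles of gas — to the right.
All effects act in the same direction — net shift to the right.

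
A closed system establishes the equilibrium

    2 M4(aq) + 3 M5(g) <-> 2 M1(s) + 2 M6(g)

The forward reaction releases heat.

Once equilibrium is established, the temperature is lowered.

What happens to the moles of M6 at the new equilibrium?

increases

The forward reaction is exothermic. Lowering T favours the exothermic direction — shift to the right.
The net shift is to the right. M6 is a product, so its amount increases.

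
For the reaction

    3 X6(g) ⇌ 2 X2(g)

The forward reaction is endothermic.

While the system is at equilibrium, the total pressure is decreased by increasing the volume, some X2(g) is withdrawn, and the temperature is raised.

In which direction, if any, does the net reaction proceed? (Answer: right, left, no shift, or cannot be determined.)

Gas moles: reactants 3, products 2 (Δn_gas = -1). Expansion shifts the system toward the side with more moles of gas — to the left.
Removing X2 (g), a product, drives the reaction to the right.
The forward reaction is endothermic. Raising T favours the endothermic direction — shift to the right.
The individual effects push in opposite directions; without quantitative information the net direction cannot be determined.

cannot be determined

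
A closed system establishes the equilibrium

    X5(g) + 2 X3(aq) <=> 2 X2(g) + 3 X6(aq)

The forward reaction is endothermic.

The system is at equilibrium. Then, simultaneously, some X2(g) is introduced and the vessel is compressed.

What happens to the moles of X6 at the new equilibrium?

decreases

Adding X2 (g), a product, drives the reaction to the left.
Gas moles: reactants 1, products 2 (Δn_gas = +1). Compression shifts the system toward the side with fewer moles of gas — to the left.
The net shift is to the left. X6 is a product, so its amount decreases.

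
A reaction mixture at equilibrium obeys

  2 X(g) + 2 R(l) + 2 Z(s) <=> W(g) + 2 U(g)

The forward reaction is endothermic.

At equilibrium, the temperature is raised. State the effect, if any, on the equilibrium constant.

increases

K depends on temperature via the van 't Hoff relation. The forward reaction is endothermic, so raising T increases K.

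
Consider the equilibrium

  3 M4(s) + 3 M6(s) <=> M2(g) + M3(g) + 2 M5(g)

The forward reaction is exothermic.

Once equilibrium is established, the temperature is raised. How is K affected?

decreases

K depends on temperature via the van 't Hoff relation. The forward reaction is exothermic, so raising T decreases K.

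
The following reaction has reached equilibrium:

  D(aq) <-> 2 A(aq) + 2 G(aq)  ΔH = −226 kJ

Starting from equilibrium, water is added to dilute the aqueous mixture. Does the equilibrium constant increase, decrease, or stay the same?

unchanged

The equilibrium constant depends only on temperature. This perturbation may move the position of equilibrium, but since T is unchanged, K itself is unchanged.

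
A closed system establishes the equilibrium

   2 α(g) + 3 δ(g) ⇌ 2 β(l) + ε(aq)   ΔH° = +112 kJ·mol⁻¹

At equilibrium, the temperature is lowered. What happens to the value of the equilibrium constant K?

decreases

K depends on temperature via the van 't Hoff relation. The forward reaction is endothermic, so lowering T decreases K.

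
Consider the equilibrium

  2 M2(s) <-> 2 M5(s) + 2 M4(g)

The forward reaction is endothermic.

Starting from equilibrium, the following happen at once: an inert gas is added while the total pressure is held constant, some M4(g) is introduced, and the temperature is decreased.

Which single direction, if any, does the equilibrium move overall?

cannot be determined

Adding inert gas at constant total pressure expands the volume and lowers every reacting partial pressure. With Δn_gas = 2 − 0 = +2, Q moves away from K toward the side with fewer gas moles, so the system shifts toward the side with more gas moles — to the right.
Adding M4 (g), a product, drives the reaction to the left.
The forward reaction is endothermic. Lowering T favours the exothermic direction — shift to the left.
The individual effects push in opposite directions; without quantitative information the net direction cannot be determined.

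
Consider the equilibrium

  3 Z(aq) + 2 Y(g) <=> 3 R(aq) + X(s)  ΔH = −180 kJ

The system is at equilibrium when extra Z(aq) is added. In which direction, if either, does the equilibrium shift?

Adding Z (aq), a reactant, drives the reaction to the right.

right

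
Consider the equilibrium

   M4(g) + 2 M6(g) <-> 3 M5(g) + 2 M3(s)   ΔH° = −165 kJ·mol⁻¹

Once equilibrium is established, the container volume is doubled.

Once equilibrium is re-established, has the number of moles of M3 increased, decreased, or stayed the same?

unchanged

Gas moles: reactants 3, products 3. Δn_gas = 0, so a volume change leaves Q equal to K — no shift from this change.
No net shift occurs, so the amount of M3 is unchanged.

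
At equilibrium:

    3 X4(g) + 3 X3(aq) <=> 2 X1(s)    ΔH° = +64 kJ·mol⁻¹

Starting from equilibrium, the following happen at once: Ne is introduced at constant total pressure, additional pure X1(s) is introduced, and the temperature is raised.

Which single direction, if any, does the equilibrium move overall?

Adding inert gas at constant total pressure expands the volume and lowers every reacting partial pressure. With Δn_gas = 0 − 3 = -3, Q moves away from K toward the side with fewer gas moles, so the system shifts toward the side with more gas moles — to the left.
X1 is a pure solid; its activity is 1 regardless of amount, so Q is unaffected — no shift from this change.
The forward reaction is endothermic. Raising T favours the endothermic direction — shift to the right.
The individual effects push in opposite directions; without quantitative information the net direction cannot be determined.

cannot be determined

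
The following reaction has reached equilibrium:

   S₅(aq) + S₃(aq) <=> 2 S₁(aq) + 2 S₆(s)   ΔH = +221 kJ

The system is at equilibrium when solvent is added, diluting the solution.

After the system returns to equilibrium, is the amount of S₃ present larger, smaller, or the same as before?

Dilution scales every aqueous concentration by the same factor. Δn_aq = 2 − 2 = 0, so Q is unchanged — no shift.
No net shift occurs, so the amount of S₃ is unchanged.

unchanged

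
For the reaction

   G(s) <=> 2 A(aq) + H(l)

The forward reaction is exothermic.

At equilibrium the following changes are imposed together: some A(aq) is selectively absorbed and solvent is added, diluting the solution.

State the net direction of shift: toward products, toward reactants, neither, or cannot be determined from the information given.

Removing A (aq), a product, drives the reaction to the right.
Dilution lowers every aqueous concentration by the same factor. Δn_aq = 2 − 0 = +2, so the system shifts toward the side with more dissolved moles — to the right.
All effects act in the same direction — net shift to the right.

right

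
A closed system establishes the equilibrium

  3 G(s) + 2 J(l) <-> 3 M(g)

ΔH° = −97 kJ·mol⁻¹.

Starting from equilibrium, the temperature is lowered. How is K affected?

increases

K depends on temperature via the van 't Hoff relation. The forward reaction is exothermic, so lowering T increases K.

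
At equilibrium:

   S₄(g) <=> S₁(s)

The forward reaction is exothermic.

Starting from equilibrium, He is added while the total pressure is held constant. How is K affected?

unchanged

The equilibrium constant depends only on temperature. This perturbation may move the position of equilibrium, but since T is unchanged, K itself is unchanged.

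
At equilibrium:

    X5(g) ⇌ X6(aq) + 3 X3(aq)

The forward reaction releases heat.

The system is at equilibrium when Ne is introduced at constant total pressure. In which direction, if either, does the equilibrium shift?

left

Adding inert gas at constant total pressure expands the volume and lowers every reacting partial pressure. With Δn_gas = 0 − 1 = -1, Q moves away from K toward the side with fewer gas moles, so the system shifts toward the side with more gas moles — to the left.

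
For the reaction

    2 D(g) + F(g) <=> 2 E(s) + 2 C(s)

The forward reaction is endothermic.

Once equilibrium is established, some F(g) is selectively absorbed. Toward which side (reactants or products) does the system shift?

left

Removing F (g), a reactant, drives the reaction to the left.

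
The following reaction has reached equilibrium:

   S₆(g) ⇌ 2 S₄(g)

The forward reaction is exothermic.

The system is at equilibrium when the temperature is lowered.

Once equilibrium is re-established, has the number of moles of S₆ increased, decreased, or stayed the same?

The forward reaction is exothermic. Lowering T favours the exothermic direction — shift to the right.
The net shift is to the right. S₆ is a reactant, so its amount decreases.

decreases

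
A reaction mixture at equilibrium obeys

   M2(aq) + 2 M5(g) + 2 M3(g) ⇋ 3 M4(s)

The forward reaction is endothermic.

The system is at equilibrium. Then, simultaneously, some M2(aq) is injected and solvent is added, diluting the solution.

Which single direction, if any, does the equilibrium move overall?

cannot be determined

Adding M2 (aq), a reactant, drives the reaction to the right.
Dilution lowers every aqueous concentration by the same factor. Δn_aq = 0 − 1 = -1, so the system shifts toward the side with more dissolved moles — to the left.
The individual effects push in opposite directions; without quantitative information the net direction cannot be determined.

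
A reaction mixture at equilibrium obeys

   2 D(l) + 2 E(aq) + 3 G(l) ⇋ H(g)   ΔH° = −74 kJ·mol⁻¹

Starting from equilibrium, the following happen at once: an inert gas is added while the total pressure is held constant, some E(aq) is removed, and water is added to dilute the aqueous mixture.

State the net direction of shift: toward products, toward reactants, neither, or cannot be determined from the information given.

Adding inert gas at constant total pressure expands the volume and lowers every reacting partial pressure. With Δn_gas = 1 − 0 = +1, Q moves away from K toward the side with fewer gas moles, so the system shifts toward the side with more gas moles — to the right.
Removing E (aq), a reactant, drives the reaction to the left.
Dilution lowers every aqueous concentration by the same factor. Δn_aq = 0 − 2 = -2, so the system shifts toward the side with more dissolved moles — to the left.
The individual effects push in opposite directions; without quantitative information the net direction cannot be determined.

cannot be determined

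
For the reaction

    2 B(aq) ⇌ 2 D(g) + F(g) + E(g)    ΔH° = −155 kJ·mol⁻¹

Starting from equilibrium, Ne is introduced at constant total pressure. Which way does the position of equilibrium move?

right

Adding inert gas at constant total pressure expands the volume and lowers every reacting partial pressure. With Δn_gas = 4 − 0 = +4, Q moves away from K toward the side with fewer gas moles, so the system shifts toward the side with more gas moles — to the right.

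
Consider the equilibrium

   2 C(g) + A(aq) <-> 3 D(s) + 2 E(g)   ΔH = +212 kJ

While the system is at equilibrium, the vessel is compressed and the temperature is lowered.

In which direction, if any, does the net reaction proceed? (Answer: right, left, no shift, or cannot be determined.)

Gas moles: reactants 2, products 2. Δn_gas = 0, so a volume change leaves Q equal to K — no shift from this change.
The forward reaction is endothermic. Lowering T favours the exothermic direction — shift to the left.
Only the nonzero effect(s) matter; the net shift is to the left.

left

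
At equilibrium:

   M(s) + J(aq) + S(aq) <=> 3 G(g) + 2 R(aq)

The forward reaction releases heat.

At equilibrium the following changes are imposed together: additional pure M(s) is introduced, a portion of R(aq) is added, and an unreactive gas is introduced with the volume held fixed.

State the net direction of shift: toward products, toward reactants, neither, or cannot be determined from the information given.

left

M is a pure solid; its activity is 1 regardless of amount, so Q is unaffected — no shift from this change.
Adding R (aq), a product, drives the reaction to the left.
At constant volume, adding an inert gas leaves every reacting species' partial pressure unchanged, so Q is unchanged — no shift from this change.
Only the nonzero effect(s) matter; the net shift is to the left.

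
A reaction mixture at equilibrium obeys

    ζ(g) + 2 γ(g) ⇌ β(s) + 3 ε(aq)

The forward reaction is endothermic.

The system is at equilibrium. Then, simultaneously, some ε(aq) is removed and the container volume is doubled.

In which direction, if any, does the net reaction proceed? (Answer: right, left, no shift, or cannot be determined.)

Removing ε (aq), a product, drives the reaction to the right.
Gas moles: reactants 3, products 0 (Δn_gas = -3). Expansion shifts the system toward the side with more moles of gas — to the left.
The individual effects push in opposite directions; without quantitative information the net direction cannot be determined.

cannot be determined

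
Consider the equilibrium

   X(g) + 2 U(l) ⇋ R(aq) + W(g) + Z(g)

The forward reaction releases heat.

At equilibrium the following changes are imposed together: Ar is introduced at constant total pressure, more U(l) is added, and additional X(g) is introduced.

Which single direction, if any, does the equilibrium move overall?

right

Adding inert gas at constant total pressure expands the volume and lowers every reacting partial pressure. With Δn_gas = 2 − 1 = +1, Q moves away from K toward the side with fewer gas moles, so the system shifts toward the side with more gas moles — to the right.
U is a pure liquid; its activity is 1 regardless of amount, so Q is unaffected — no shift from this change.
Adding X (g), a reactant, drives the reaction to the right.
Only the nonzero effect(s) matter; the net shift is to the right.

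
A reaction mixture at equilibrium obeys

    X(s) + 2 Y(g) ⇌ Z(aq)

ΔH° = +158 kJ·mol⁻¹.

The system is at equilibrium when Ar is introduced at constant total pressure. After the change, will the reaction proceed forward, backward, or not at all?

Adding inert gas at constant total pressure expands the volume and lowers every reacting partial pressure. With Δn_gas = 0 − 2 = -2, Q moves away from K toward the side with fewer gas moles, so the system shifts toward the side with more gas moles — to the left.

left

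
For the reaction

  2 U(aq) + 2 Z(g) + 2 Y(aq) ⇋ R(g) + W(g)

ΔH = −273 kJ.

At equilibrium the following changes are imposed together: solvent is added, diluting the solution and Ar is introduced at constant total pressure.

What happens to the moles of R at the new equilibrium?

Dilution lowers every aqueous concentration by the same factor. Δn_aq = 0 − 4 = -4, so the system shifts toward the side with more dissolved moles — to the left.
Adding inert gas at constant total pressure expands the volume, scaling every reacting partial pressure by the same factor. Δn_gas = 2 − 2 = 0, so Q is unchanged — no shift.
The net shift is to the left. R is a product, so its amount decreases.

decreases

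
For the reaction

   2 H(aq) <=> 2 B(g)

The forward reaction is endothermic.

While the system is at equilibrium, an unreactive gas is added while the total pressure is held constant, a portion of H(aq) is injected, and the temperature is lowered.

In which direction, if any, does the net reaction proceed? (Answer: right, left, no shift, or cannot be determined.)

cannot be determined

Adding inert gas at constant total pressure expands the volume and lowers every reacting partial pressure. With Δn_gas = 2 − 0 = +2, Q moves away from K toward the side with fewer gas moles, so the system shifts toward the side with more gas moles — to the right.
Adding H (aq), a reactant, drives the reaction to the right.
The forward reaction is endothermic. Lowering T favours the exothermic direction — shift to the left.
The individual effects push in opposite directions; without quantitative information the net direction cannot be determined.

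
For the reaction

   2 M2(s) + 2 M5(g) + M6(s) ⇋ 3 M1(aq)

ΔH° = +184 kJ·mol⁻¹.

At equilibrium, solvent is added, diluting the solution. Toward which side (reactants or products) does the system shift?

Dilution lowers every aqueous concentration by the same factor. Δn_aq = 3 − 0 = +3, so the system shifts toward the side with more dissolved moles — to the right.

right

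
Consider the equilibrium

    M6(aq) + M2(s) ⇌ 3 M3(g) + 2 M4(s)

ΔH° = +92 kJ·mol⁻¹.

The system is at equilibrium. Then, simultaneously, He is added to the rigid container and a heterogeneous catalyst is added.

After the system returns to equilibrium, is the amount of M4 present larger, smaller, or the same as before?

unchanged

At constant volume, adding an inert gas leaves every reacting species' partial pressure unchanged, so Q is unchanged — no shift from this change.
A catalyst speeds both forward and reverse rates equally; it changes neither Q nor K — no shift from this change.
No net shift occurs, so the amount of M4 is unchanged.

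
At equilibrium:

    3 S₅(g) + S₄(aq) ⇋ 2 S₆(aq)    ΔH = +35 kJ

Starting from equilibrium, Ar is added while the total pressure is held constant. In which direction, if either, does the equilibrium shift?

left

Adding inert gas at constant total pressure expands the volume and lowers every reacting partial pressure. With Δn_gas = 0 − 3 = -3, Q moves away from K toward the side with fewer gas moles, so the system shifts toward the side with more gas moles — to the left.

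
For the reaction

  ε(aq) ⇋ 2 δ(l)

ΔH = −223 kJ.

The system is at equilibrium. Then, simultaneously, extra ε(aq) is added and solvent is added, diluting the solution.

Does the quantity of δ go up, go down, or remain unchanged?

Adding ε (aq), a reactant, drives the reaction to the right.
Dilution lowers every aqueous concentration by the same factor. Δn_aq = 0 − 1 = -1, so the system shifts toward the side with more dissolved moles — to the left.
The two effects oppose each other, so the net shift — and hence the change in δ — cannot be determined from the given information.

cannot be determined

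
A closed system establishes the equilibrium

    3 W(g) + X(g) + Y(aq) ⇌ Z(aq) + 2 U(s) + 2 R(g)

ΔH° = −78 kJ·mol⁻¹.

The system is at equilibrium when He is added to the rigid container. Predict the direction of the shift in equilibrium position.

no shift

At constant volume, adding an inert gas leaves every reacting species' partial pressure unchanged, so Q is unchanged — no shift from this change.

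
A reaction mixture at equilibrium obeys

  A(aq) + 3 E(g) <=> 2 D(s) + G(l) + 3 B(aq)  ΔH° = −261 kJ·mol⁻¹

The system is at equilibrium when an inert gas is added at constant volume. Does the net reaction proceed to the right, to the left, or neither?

no shift

At constant volume, adding an inert gas leaves every reacting species' partial pressure unchanged, so Q is unchanged — no shift from this change.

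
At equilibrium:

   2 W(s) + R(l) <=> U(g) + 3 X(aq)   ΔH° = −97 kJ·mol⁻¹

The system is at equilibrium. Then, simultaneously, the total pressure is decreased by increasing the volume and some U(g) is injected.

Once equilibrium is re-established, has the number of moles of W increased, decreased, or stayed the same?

cannot be determined

Gas moles: reactants 0, products 1 (Δn_gas = +1). Expansion shifts the system toward the side with more moles of gas — to the right.
Adding U (g), a product, drives the reaction to the left.
The two effects oppose each other, so the net shift — and hence the change in W — cannot be determined from the given information.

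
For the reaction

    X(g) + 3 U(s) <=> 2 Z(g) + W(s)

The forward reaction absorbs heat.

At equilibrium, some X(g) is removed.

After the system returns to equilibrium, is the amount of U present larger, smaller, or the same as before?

increases

Removing X (g), a reactant, drives the reaction to the left.
The net shift is to the left. U is a reactant, so its amount increases.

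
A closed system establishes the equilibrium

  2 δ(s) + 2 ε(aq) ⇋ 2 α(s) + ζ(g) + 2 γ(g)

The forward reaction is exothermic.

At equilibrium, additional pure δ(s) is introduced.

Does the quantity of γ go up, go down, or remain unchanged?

δ is a pure solid; its activity is 1 regardless of amount, so Q is unaffected — no shift from this change.
No net shift occurs, so the amount of γ is unchanged.

unchanged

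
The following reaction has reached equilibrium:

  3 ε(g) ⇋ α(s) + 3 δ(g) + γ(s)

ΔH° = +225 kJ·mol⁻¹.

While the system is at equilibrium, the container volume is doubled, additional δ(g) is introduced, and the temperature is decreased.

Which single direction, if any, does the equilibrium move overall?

left

Gas moles: reactants 3, products 3. Δn_gas = 0, so a volume change leaves Q equal to K — no shift from this change.
Adding δ (g), a product, drives the reaction to the left.
The forward reaction is endothermic. Lowering T favours the exothermic direction — shift to the left.
Only the nonzero effect(s) matter; the net shift is to the left.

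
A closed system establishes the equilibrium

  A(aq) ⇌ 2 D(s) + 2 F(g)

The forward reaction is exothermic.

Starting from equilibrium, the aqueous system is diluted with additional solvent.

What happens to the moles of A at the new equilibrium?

Dilution lowers every aqueous concentration by the same factor. Δn_aq = 0 − 1 = -1, so the system shifts toward the side with more dissolved moles — to the left.
The net shift is to the left. A is a reactant, so its amount increases.

increases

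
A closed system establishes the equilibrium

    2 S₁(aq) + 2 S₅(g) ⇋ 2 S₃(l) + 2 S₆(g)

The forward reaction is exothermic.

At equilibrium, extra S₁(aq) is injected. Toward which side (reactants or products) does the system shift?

Adding S₁ (aq), a reactant, drives the reaction to the right.

right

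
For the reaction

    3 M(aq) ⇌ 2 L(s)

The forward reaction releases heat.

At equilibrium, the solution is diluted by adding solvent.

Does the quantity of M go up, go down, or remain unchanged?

increases

Dilution lowers every aqueous concentration by the same factor. Δn_aq = 0 − 3 = -3, so the system shifts toward the side with more dissolved moles — to the left.
The net shift is to the left. M is a reactant, so its amount increases.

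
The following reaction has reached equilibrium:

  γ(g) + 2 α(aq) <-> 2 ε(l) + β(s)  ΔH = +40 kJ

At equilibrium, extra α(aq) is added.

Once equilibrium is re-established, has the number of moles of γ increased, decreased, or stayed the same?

decreases

Adding α (aq), a reactant, drives the reaction to the right.
The net shift is to the right. γ is a reactant, so its amount decreases.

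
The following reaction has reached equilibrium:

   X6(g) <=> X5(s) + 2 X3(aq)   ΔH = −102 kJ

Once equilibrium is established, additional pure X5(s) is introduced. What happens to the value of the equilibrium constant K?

The equilibrium constant depends only on temperature. This perturbation changes neither the position of equilibrium nor K.

unchanged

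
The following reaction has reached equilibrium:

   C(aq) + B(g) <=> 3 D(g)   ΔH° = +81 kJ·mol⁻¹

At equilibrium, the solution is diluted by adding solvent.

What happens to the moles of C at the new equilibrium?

Dilution lowers every aqueous concentration by the same factor. Δn_aq = 0 − 1 = -1, so the system shifts toward the side with more dissolved moles — to the left.
The net shift is to the left. C is a reactant, so its amount increases.

increases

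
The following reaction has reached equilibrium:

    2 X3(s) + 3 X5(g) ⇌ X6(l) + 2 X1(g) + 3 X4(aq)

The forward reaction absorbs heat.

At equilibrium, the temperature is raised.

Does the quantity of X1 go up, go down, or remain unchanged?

increases

The forward reaction is endothermic. Raising T favours the endothermic direction — shift to the right.
The net shift is to the right. X1 is a product, so its amount increases.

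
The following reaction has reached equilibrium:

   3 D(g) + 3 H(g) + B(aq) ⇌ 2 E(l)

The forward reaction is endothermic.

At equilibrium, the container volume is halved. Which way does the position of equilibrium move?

Gas moles: reactants 6, products 0 (Δn_gas = -6). Compression shifts the system toward the side with fewer moles of gas — to the right.

right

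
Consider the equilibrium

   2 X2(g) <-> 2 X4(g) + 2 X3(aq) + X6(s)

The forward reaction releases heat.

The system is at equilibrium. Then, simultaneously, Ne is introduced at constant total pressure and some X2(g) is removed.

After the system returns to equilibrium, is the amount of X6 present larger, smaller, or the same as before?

Adding inert gas at constant total pressure expands the volume, scaling every reacting partial pressure by the same factor. Δn_gas = 2 − 2 = 0, so Q is unchanged — no shift.
Removing X2 (g), a reactant, drives the reaction to the left.
The net shift is to the left. X6 is a product, so its amount decreases.

decreases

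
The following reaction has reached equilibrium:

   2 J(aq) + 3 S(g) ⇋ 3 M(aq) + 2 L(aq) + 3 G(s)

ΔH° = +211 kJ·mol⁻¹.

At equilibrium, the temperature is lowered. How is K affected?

K depends on temperature via the van 't Hoff relation. The forward reaction is endothermic, so lowering T decreases K.

decreases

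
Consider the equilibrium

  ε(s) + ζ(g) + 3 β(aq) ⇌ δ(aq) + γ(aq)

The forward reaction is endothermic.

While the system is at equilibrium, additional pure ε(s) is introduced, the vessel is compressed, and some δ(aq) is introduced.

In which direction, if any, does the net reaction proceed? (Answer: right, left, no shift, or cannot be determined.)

cannot be determined

ε is a pure solid; its activity is 1 regardless of amount, so Q is unaffected — no shift from this change.
Gas moles: reactants 1, products 0 (Δn_gas = -1). Compression shifts the system toward the side with fewer moles of gas — to the right.
Adding δ (aq), a product, drives the reaction to the left.
The individual effects push in opposite directions; without quantitative information the net direction cannot be determined.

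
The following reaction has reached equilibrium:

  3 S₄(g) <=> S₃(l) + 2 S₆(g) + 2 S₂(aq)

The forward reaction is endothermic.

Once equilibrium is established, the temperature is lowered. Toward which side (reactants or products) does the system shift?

left

The forward reaction is endothermic. Lowering T favours the exothermic direction — shift to the left.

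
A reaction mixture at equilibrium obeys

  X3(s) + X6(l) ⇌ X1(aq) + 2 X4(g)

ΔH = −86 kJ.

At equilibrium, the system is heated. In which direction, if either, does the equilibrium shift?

The forward reaction is exothermic. Raising T favours the endothermic direction — shift to the left.

left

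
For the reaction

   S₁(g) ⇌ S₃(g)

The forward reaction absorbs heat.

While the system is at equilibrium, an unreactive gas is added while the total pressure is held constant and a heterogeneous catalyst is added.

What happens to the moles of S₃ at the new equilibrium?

Adding inert gas at constant total pressure expands the volume, scaling every reacting partial pressure by the same factor. Δn_gas = 1 − 1 = 0, so Q is unchanged — no shift.
A catalyst speeds both forward and reverse rates equally; it changes neither Q nor K — no shift from this change.
No net shift occurs, so the amount of S₃ is unchanged.

unchanged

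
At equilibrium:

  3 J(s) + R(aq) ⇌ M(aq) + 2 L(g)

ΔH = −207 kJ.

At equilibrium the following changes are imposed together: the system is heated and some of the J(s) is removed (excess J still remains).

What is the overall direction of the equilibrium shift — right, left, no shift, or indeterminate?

The forward reaction is exothermic. Raising T favours the endothermic direction — shift to the left.
J is a pure solid; its activity is 1 regardless of amount, so Q is unaffected — no shift from this change.
Only the nonzero effect(s) matter; the net shift is to the left.

left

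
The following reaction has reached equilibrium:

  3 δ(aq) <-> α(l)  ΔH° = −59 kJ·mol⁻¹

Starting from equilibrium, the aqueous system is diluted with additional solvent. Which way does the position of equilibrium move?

left

Dilution lowers every aqueous concentration by the same factor. Δn_aq = 0 − 3 = -3, so the system shifts toward the side with more dissolved moles — to the left.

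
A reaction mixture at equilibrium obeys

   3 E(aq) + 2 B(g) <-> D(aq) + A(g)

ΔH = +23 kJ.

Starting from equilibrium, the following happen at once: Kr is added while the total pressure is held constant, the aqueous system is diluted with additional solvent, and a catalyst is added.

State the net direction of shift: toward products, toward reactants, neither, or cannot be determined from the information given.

Adding inert gas at constant total pressure expands the volume and lowers every reacting partial pressure. With Δn_gas = 1 − 2 = -1, Q moves away from K toward the side with fewer gas moles, so the system shifts toward the side with more gas moles — to the left.
Dilution lowers every aqueous concentration by the same factor. Δn_aq = 1 − 3 = -2, so the system shifts toward the side with more dissolved moles — to the left.
A catalyst speeds both forward and reverse rates equally; it changes neither Q nor K — no shift from this change.
Only the nonzero effect(s) matter; the net shift is to the left.

left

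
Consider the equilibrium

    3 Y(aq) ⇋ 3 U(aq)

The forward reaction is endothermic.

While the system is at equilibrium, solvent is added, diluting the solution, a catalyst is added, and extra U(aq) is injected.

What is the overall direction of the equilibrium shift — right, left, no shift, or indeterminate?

left

Dilution scales every aqueous concentration by the same factor. Δn_aq = 3 − 3 = 0, so Q is unchanged — no shift.
A catalyst speeds both forward and reverse rates equally; it changes neither Q nor K — no shift from this change.
Adding U (aq), a product, drives the reaction to the left.
Only the nonzero effect(s) matter; the net shift is to the left.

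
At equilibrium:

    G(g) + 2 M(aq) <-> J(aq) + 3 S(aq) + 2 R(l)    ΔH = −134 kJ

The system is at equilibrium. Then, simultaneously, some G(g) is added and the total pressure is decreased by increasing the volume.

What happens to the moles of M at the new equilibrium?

Adding G (g), a reactant, drives the reaction to the right.
Gas moles: reactants 1, products 0 (Δn_gas = -1). Expansion shifts the system toward the side with more moles of gas — to the left.
The two effects oppose each other, so the net shift — and hence the change in M — cannot be determined from the given information.

cannot be determined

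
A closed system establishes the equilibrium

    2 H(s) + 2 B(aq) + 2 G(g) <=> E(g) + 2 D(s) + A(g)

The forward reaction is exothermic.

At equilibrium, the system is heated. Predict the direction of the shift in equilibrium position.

left

The forward reaction is exothermic. Raising T favours the endothermic direction — shift to the left.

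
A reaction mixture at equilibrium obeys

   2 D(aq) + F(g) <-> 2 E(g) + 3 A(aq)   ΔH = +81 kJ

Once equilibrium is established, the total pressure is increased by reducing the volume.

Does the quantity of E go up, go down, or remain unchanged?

decreases

Gas moles: reactants 1, products 2 (Δn_gas = +1). Compression shifts the system toward the side with fewer moles of gas — to the left.
The net shift is to the left. E is a product, so its amount decreases.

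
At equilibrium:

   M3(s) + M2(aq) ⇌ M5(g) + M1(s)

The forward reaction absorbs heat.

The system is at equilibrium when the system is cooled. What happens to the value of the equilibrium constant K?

decreases

K depends on temperature via the van 't Hoff relation. The forward reaction is endothermic, so lowering T decreases K.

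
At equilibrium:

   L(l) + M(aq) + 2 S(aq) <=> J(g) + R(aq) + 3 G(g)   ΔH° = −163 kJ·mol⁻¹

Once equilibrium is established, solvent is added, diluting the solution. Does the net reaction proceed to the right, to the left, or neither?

Dilution lowers every aqueous concentration by the same factor. Δn_aq = 1 − 3 = -2, so the system shifts toward the side with more dissolved moles — to the left.

left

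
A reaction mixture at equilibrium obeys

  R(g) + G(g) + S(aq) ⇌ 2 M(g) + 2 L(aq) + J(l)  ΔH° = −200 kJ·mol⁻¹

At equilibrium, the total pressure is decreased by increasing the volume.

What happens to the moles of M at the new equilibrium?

Gas moles: reactants 2, products 2. Δn_gas = 0, so a volume change leaves Q equal to K — no shift from this change.
No net shift occurs, so the amount of M is unchanged.

unchanged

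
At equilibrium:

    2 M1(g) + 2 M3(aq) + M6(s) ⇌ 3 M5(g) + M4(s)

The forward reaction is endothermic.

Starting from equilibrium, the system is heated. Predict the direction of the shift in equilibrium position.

The forward reaction is endothermic. Raising T favours the endothermic direction — shift to the right.

right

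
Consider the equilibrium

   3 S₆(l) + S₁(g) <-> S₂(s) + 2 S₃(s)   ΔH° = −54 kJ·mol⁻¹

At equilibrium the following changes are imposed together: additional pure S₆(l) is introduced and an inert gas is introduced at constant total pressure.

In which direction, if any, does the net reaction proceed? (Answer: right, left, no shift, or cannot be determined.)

S₆ is a pure liquid; its activity is 1 regardless of amount, so Q is unaffected — no shift from this change.
Adding inert gas at constant total pressure expands the volume and lowers every reacting partial pressure. With Δn_gas = 0 − 1 = -1, Q moves away from K toward the side with fewer gas moles, so the system shifts toward the side with more gas moles — to the left.
Only the nonzero effect(s) matter; the net shift is to the left.

left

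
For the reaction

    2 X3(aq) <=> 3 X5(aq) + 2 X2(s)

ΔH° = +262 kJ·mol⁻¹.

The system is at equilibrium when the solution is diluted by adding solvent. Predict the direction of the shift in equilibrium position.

right

Dilution lowers every aqueous concentration by the same factor. Δn_aq = 3 − 2 = +1, so the system shifts toward the side with more dissolved moles — to the right.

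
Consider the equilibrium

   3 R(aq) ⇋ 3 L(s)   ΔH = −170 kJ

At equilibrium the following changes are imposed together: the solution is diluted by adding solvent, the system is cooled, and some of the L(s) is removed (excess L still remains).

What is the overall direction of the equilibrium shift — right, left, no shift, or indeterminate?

Dilution lowers every aqueous concentration by the same factor. Δn_aq = 0 − 3 = -3, so the system shifts toward the side with more dissolved moles — to the left.
The forward reaction is exothermic. Lowering T favours the exothermic direction — shift to the right.
L is a pure solid; its activity is 1 regardless of amount, so Q is unaffected — no shift from this change.
The individual effects push in opposite directions; without quantitative information the net direction cannot be determined.

cannot be determined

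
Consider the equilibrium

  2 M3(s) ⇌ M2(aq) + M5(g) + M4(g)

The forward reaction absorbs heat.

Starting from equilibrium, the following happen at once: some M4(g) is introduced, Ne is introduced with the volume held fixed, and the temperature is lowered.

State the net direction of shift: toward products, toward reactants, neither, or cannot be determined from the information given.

left

Adding M4 (g), a product, drives the reaction to the left.
At constant volume, adding an inert gas leaves every reacting species' partial pressure unchanged, so Q is unchanged — no shift from this change.
The forward reaction is endothermic. Lowering T favours the exothermic direction — shift to the left.
Only the nonzero effect(s) matter; the net shift is to the left.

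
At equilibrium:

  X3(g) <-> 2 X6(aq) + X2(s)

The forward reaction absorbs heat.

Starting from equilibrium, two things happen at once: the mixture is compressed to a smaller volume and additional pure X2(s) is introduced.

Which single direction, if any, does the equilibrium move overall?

right

Gas moles: reactants 1, products 0 (Δn_gas = -1). Compression shifts the system toward the side with fewer moles of gas — to the right.
X2 is a pure solid; its activity is 1 regardless of amount, so Q is unaffected — no shift from this change.
Only the nonzero effect(s) matter; the net shift is to the right.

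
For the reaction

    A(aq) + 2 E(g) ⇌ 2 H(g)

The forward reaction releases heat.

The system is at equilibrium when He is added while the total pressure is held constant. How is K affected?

unchanged

The equilibrium constant depends only on temperature. This perturbation changes neither the position of equilibrium nor K.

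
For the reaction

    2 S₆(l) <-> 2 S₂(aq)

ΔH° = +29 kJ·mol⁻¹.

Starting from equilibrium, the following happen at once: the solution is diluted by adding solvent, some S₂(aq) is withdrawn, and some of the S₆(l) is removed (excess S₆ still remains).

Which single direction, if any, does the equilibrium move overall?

right

Dilution lowers every aqueous concentration by the same factor. Δn_aq = 2 − 0 = +2, so the system shifts toward the side with more dissolved moles — to the right.
Removing S₂ (aq), a product, drives the reaction to the right.
S₆ is a pure liquid; its activity is 1 regardless of amount, so Q is unaffected — no shift from this change.
Only the nonzero effect(s) matter; the net shift is to the right.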